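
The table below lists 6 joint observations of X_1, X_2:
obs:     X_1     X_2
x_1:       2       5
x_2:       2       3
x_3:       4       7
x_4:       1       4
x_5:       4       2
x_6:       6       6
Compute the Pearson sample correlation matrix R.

Step 1 — column means:
  mean(X_1) = (2 + 2 + 4 + 1 + 4 + 6) / 6 = 19/6 = 3.1667
  mean(X_2) = (5 + 3 + 7 + 4 + 2 + 6) / 6 = 27/6 = 4.5

Step 2 — sample variances and covariances s[i,j] = (1/(n-1)) · Σ_k (x_{k,i} - mean_i) · (x_{k,j} - mean_j), with n-1 = 5:
  s[X_1,X_1] = ((-1.1667)·(-1.1667) + (-1.1667)·(-1.1667) + (0.8333)·(0.8333) + (-2.1667)·(-2.1667) + (0.8333)·(0.8333) + (2.8333)·(2.8333)) / 5 = 16.8333/5 = 3.3667
  s[X_1,X_2] = ((-1.1667)·(0.5) + (-1.1667)·(-1.5) + (0.8333)·(2.5) + (-2.1667)·(-0.5) + (0.8333)·(-2.5) + (2.8333)·(1.5)) / 5 = 6.5/5 = 1.3
  s[X_2,X_2] = ((0.5)·(0.5) + (-1.5)·(-1.5) + (2.5)·(2.5) + (-0.5)·(-0.5) + (-2.5)·(-2.5) + (1.5)·(1.5)) / 5 = 17.5/5 = 3.5
  Sample standard deviations s_i = √(s[i,i]):
  s(X_1) = √(3.3667) = 1.8348
  s(X_2) = √(3.5) = 1.8708

Step 3 — r_{ij} = s_{ij} / (s_i · s_j):
  r[X_1,X_1] = 1 (diagonal).
  r[X_1,X_2] = 1.3 / (1.8348 · 1.8708) = 1.3 / 3.4327 = 0.3787
  r[X_2,X_2] = 1 (diagonal).

R is symmetric with unit diagonal. Assembling:

R = [[1, 0.3787],
 [0.3787, 1]]


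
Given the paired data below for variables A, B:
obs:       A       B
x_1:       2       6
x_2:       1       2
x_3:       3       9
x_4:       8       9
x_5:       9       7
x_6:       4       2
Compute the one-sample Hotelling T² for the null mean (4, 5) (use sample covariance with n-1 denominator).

Step 1 — sample mean vector:
  mean(A) = (2 + 1 + 3 + 8 + 9 + 4) / 6 = 27/6 = 4.5
  mean(B) = (6 + 2 + 9 + 9 + 7 + 2) / 6 = 35/6 = 5.8333
  x̄ = (4.5, 5.8333),  deviation x̄ - mu_0 = (4.5, 5.8333) - (4, 5) = (0.5, 0.8333).

Step 2 — sample covariance matrix, S[i,j] = (1/(n-1)) · Σ_k (x_{k,i} - mean_i) · (x_{k,j} - mean_j), divisor n-1 = 5:
  S[A,A] = ((-2.5)·(-2.5) + (-3.5)·(-3.5) + (-1.5)·(-1.5) + (3.5)·(3.5) + (4.5)·(4.5) + (-0.5)·(-0.5)) / 5 = 53.5/5 = 10.7
  S[A,B] = ((-2.5)·(0.1667) + (-3.5)·(-3.8333) + (-1.5)·(3.1667) + (3.5)·(3.1667) + (4.5)·(1.1667) + (-0.5)·(-3.8333)) / 5 = 26.5/5 = 5.3
  S[B,B] = ((0.1667)·(0.1667) + (-3.8333)·(-3.8333) + (3.1667)·(3.1667) + (3.1667)·(3.1667) + (1.1667)·(1.1667) + (-3.8333)·(-3.8333)) / 5 = 50.8333/5 = 10.1667
  S = [[10.7, 5.3],
 [5.3, 10.1667]].

Step 3 — invert S. det(S) = 10.7·10.1667 - (5.3)² = 80.6933.
  S^{-1} = (1/det) · [[d, -b], [-b, a]] = [[0.126, -0.0657],
 [-0.0657, 0.1326]].

Step 4 — quadratic form (x̄ - mu_0)^T · S^{-1} · (x̄ - mu_0):
  S^{-1} · (x̄ - mu_0) = (0.0083, 0.0777),
  (x̄ - mu_0)^T · [...] = (0.5)·(0.0083) + (0.8333)·(0.0777) = 0.0688.

Step 5 — scale by n: T² = 6 · 0.0688 = 0.4131.

T² ≈ 0.4131


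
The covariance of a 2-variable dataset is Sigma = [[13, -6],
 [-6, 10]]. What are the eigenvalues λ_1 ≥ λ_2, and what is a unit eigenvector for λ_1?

Step 1 — characteristic polynomial of 2×2 Sigma:
  det(Sigma - λI) = λ² - trace · λ + det = 0.
  trace = 13 + 10 = 23, det = 13·10 - (-6)² = 94.
Step 2 — discriminant:
  Δ = trace² - 4·det = 529 - 376 = 153.
Step 3 — eigenvalues:
  λ = (trace ± √Δ)/2 = (23 ± 12.3693)/2,
  λ_1 = 17.6847,  λ_2 = 5.3153.

Step 4 — unit eigenvector for λ_1: solve (Sigma - λ_1 I)v = 0. First row:
  (13 - 17.6847)·v_x + (-6)·v_y = 0, i.e. (-4.6847)·v_x + (-6)·v_y = 0,
  so v ∝ (b, λ_1 - a) = (-6, 4.6847); multiply by -1 so the first entry is positive: u = (6, -4.6847).
  ||u|| = √((6)² + (-4.6847)²) = √(57.946) ≈ 7.6122,
  v_1 = u/||u|| ≈ (0.7882, -0.6154) (||v_1|| = 1).

λ_1 = 17.6847,  λ_2 = 5.3153;  v_1 ≈ (0.7882, -0.6154)


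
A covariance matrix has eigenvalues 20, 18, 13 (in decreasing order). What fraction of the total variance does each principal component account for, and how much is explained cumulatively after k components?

Step 1 — total variance = trace(Sigma) = Σ λ_i = 20 + 18 + 13 = 51.

Step 2 — fraction explained by component i = λ_i / Σ λ:
  PC1: 20/51 = 0.3922
  PC2: 18/51 = 0.3529
  PC3: 13/51 = 0.2549

Step 3 — cumulative fraction after k components = (λ_1 + ... + λ_k) / Σ λ:
  k = 1: 20/51 = 0.3922
  k = 2: (20 + 18)/51 = 38/51 = 0.7451
  k = 3: (20 + 18 + 13)/51 = 51/51 = 1

Summary (fraction, with percent):

explained: PC1 0.3922 (39.22%), PC2 0.3529 (35.29%), PC3 0.2549 (25.49%);  cumulative: 0.3922, 0.7451, 1


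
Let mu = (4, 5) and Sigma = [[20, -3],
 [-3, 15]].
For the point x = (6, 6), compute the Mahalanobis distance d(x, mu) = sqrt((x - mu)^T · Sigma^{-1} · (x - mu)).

Step 1 — centre the observation: (x - mu) = (2, 1).

Step 2 — invert Sigma. det(Sigma) = 20·15 - (-3)² = 291.
  Sigma^{-1} = (1/det) · [[d, -b], [-b, a]] = [[0.0515, 0.0103],
 [0.0103, 0.0687]].

Step 3 — form the quadratic (x - mu)^T · Sigma^{-1} · (x - mu):
  Sigma^{-1} · (x - mu) = (0.1134, 0.0893).
  (x - mu)^T · [Sigma^{-1} · (x - mu)] = (2)·(0.1134) + (1)·(0.0893) = 0.3162.

Step 4 — take square root: d = √(0.3162) ≈ 0.5623.

d(x, mu) = √(0.3162) ≈ 0.5623


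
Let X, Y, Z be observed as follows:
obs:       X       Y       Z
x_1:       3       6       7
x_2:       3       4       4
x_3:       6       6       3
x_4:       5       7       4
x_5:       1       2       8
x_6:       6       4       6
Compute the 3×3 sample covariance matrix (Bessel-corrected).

Step 1 — column means:
  mean(X) = (3 + 3 + 6 + 5 + 1 + 6) / 6 = 24/6 = 4
  mean(Y) = (6 + 4 + 6 + 7 + 2 + 4) / 6 = 29/6 = 4.8333
  mean(Z) = (7 + 4 + 3 + 4 + 8 + 6) / 6 = 32/6 = 5.3333

Step 2 — sample covariance S[i,j] = (1/(n-1)) · Σ_k (x_{k,i} - mean_i) · (x_{k,j} - mean_j), with n-1 = 5.
  S[X,X] = ((-1)·(-1) + (-1)·(-1) + (2)·(2) + (1)·(1) + (-3)·(-3) + (2)·(2)) / 5 = 20/5 = 4
  S[X,Y] = ((-1)·(1.1667) + (-1)·(-0.8333) + (2)·(1.1667) + (1)·(2.1667) + (-3)·(-2.8333) + (2)·(-0.8333)) / 5 = 11/5 = 2.2
  S[X,Z] = ((-1)·(1.6667) + (-1)·(-1.3333) + (2)·(-2.3333) + (1)·(-1.3333) + (-3)·(2.6667) + (2)·(0.6667)) / 5 = -13/5 = -2.6
  S[Y,Y] = ((1.1667)·(1.1667) + (-0.8333)·(-0.8333) + (1.1667)·(1.1667) + (2.1667)·(2.1667) + (-2.8333)·(-2.8333) + (-0.8333)·(-0.8333)) / 5 = 16.8333/5 = 3.3667
  S[Y,Z] = ((1.1667)·(1.6667) + (-0.8333)·(-1.3333) + (1.1667)·(-2.3333) + (2.1667)·(-1.3333) + (-2.8333)·(2.6667) + (-0.8333)·(0.6667)) / 5 = -10.6667/5 = -2.1333
  S[Z,Z] = ((1.6667)·(1.6667) + (-1.3333)·(-1.3333) + (-2.3333)·(-2.3333) + (-1.3333)·(-1.3333) + (2.6667)·(2.6667) + (0.6667)·(0.6667)) / 5 = 19.3333/5 = 3.8667

S is symmetric (S[j,i] = S[i,j]). Assembling:

S = [[4, 2.2, -2.6],
 [2.2, 3.3667, -2.1333],
 [-2.6, -2.1333, 3.8667]]


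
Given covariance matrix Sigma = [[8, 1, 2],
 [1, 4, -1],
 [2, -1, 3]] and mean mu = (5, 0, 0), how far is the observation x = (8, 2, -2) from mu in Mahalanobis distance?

Step 1 — centre the observation: (x - mu) = (3, 2, -2).

Step 2 — invert Sigma (cofactor / det for 3×3, or solve directly):
  Sigma^{-1} = [[0.1692, -0.0769, -0.1385],
 [-0.0769, 0.3077, 0.1538],
 [-0.1385, 0.1538, 0.4769]].

Step 3 — form the quadratic (x - mu)^T · Sigma^{-1} · (x - mu):
  Sigma^{-1} · (x - mu) = (0.6308, 0.0769, -1.0615).
  (x - mu)^T · [Sigma^{-1} · (x - mu)] = (3)·(0.6308) + (2)·(0.0769) + (-2)·(-1.0615) = 4.1692.

Step 4 — take square root: d = √(4.1692) ≈ 2.0419.

d(x, mu) = √(4.1692) ≈ 2.0419


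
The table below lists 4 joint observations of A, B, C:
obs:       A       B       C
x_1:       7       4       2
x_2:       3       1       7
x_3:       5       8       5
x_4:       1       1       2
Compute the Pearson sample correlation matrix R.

Step 1 — column means:
  mean(A) = (7 + 3 + 5 + 1) / 4 = 16/4 = 4
  mean(B) = (4 + 1 + 8 + 1) / 4 = 14/4 = 3.5
  mean(C) = (2 + 7 + 5 + 2) / 4 = 16/4 = 4

Step 2 — sample variances and covariances s[i,j] = (1/(n-1)) · Σ_k (x_{k,i} - mean_i) · (x_{k,j} - mean_j), with n-1 = 3:
  s[A,A] = ((3)·(3) + (-1)·(-1) + (1)·(1) + (-3)·(-3)) / 3 = 20/3 = 6.6667
  s[A,B] = ((3)·(0.5) + (-1)·(-2.5) + (1)·(4.5) + (-3)·(-2.5)) / 3 = 16/3 = 5.3333
  s[A,C] = ((3)·(-2) + (-1)·(3) + (1)·(1) + (-3)·(-2)) / 3 = -2/3 = -0.6667
  s[B,B] = ((0.5)·(0.5) + (-2.5)·(-2.5) + (4.5)·(4.5) + (-2.5)·(-2.5)) / 3 = 33/3 = 11
  s[B,C] = ((0.5)·(-2) + (-2.5)·(3) + (4.5)·(1) + (-2.5)·(-2)) / 3 = 1/3 = 0.3333
  s[C,C] = ((-2)·(-2) + (3)·(3) + (1)·(1) + (-2)·(-2)) / 3 = 18/3 = 6
  Sample standard deviations s_i = √(s[i,i]):
  s(A) = √(6.6667) = 2.582
  s(B) = √(11) = 3.3166
  s(C) = √(6) = 2.4495

Step 3 — r_{ij} = s_{ij} / (s_i · s_j):
  r[A,A] = 1 (diagonal).
  r[A,B] = 5.3333 / (2.582 · 3.3166) = 5.3333 / 8.5635 = 0.6228
  r[A,C] = -0.6667 / (2.582 · 2.4495) = -0.6667 / 6.3246 = -0.1054
  r[B,B] = 1 (diagonal).
  r[B,C] = 0.3333 / (3.3166 · 2.4495) = 0.3333 / 8.124 = 0.041
  r[C,C] = 1 (diagonal).

R is symmetric with unit diagonal. Assembling:

R = [[1, 0.6228, -0.1054],
 [0.6228, 1, 0.041],
 [-0.1054, 0.041, 1]]


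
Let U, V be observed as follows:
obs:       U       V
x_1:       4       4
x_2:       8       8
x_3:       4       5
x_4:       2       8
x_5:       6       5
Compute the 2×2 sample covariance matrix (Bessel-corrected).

Step 1 — column means:
  mean(U) = (4 + 8 + 4 + 2 + 6) / 5 = 24/5 = 4.8
  mean(V) = (4 + 8 + 5 + 8 + 5) / 5 = 30/5 = 6

Step 2 — sample covariance S[i,j] = (1/(n-1)) · Σ_k (x_{k,i} - mean_i) · (x_{k,j} - mean_j), with n-1 = 4.
  S[U,U] = ((-0.8)·(-0.8) + (3.2)·(3.2) + (-0.8)·(-0.8) + (-2.8)·(-2.8) + (1.2)·(1.2)) / 4 = 20.8/4 = 5.2
  S[U,V] = ((-0.8)·(-2) + (3.2)·(2) + (-0.8)·(-1) + (-2.8)·(2) + (1.2)·(-1)) / 4 = 2/4 = 0.5
  S[V,V] = ((-2)·(-2) + (2)·(2) + (-1)·(-1) + (2)·(2) + (-1)·(-1)) / 4 = 14/4 = 3.5

S is symmetric (S[j,i] = S[i,j]). Assembling:

S = [[5.2, 0.5],
 [0.5, 3.5]]


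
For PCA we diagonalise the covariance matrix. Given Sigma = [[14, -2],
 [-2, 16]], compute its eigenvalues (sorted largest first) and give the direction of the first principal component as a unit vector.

Step 1 — characteristic polynomial of 2×2 Sigma:
  det(Sigma - λI) = λ² - trace · λ + det = 0.
  trace = 14 + 16 = 30, det = 14·16 - (-2)² = 220.
Step 2 — discriminant:
  Δ = trace² - 4·det = 900 - 880 = 20.
Step 3 — eigenvalues:
  λ = (trace ± √Δ)/2 = (30 ± 4.4721)/2,
  λ_1 = 17.2361,  λ_2 = 12.7639.

Step 4 — unit eigenvector for λ_1: solve (Sigma - λ_1 I)v = 0. First row:
  (14 - 17.2361)·v_x + (-2)·v_y = 0, i.e. (-3.2361)·v_x + (-2)·v_y = 0,
  so v ∝ (b, λ_1 - a) = (-2, 3.2361); multiply by -1 so the first entry is positive: u = (2, -3.2361).
  ||u|| = √((2)² + (-3.2361)²) = √(14.4721) ≈ 3.8042,
  v_1 = u/||u|| ≈ (0.5257, -0.8507) (||v_1|| = 1).

λ_1 = 17.2361,  λ_2 = 12.7639;  v_1 ≈ (0.5257, -0.8507)


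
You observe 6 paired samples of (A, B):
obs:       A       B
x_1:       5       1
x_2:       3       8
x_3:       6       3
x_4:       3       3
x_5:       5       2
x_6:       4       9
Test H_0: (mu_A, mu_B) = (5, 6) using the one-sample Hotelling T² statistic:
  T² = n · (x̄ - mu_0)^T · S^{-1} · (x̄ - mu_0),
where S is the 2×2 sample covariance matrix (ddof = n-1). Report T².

Step 1 — sample mean vector:
  mean(A) = (5 + 3 + 6 + 3 + 5 + 4) / 6 = 26/6 = 4.3333
  mean(B) = (1 + 8 + 3 + 3 + 2 + 9) / 6 = 26/6 = 4.3333
  x̄ = (4.3333, 4.3333),  deviation x̄ - mu_0 = (4.3333, 4.3333) - (5, 6) = (-0.6667, -1.6667).

Step 2 — sample covariance matrix, S[i,j] = (1/(n-1)) · Σ_k (x_{k,i} - mean_i) · (x_{k,j} - mean_j), divisor n-1 = 5:
  S[A,A] = ((0.6667)·(0.6667) + (-1.3333)·(-1.3333) + (1.6667)·(1.6667) + (-1.3333)·(-1.3333) + (0.6667)·(0.6667) + (-0.3333)·(-0.3333)) / 5 = 7.3333/5 = 1.4667
  S[A,B] = ((0.6667)·(-3.3333) + (-1.3333)·(3.6667) + (1.6667)·(-1.3333) + (-1.3333)·(-1.3333) + (0.6667)·(-2.3333) + (-0.3333)·(4.6667)) / 5 = -10.6667/5 = -2.1333
  S[B,B] = ((-3.3333)·(-3.3333) + (3.6667)·(3.6667) + (-1.3333)·(-1.3333) + (-1.3333)·(-1.3333) + (-2.3333)·(-2.3333) + (4.6667)·(4.6667)) / 5 = 55.3333/5 = 11.0667
  S = [[1.4667, -2.1333],
 [-2.1333, 11.0667]].

Step 3 — invert S. det(S) = 1.4667·11.0667 - (-2.1333)² = 11.68.
  S^{-1} = (1/det) · [[d, -b], [-b, a]] = [[0.9475, 0.1826],
 [0.1826, 0.1256]].

Step 4 — quadratic form (x̄ - mu_0)^T · S^{-1} · (x̄ - mu_0):
  S^{-1} · (x̄ - mu_0) = (-0.9361, -0.3311),
  (x̄ - mu_0)^T · [...] = (-0.6667)·(-0.9361) + (-1.6667)·(-0.3311) = 1.1758.

Step 5 — scale by n: T² = 6 · 1.1758 = 7.0548.

T² ≈ 7.0548


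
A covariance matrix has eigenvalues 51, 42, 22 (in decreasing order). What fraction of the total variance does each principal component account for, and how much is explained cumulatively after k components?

Step 1 — total variance = trace(Sigma) = Σ λ_i = 51 + 42 + 22 = 115.

Step 2 — fraction explained by component i = λ_i / Σ λ:
  PC1: 51/115 = 0.4435
  PC2: 42/115 = 0.3652
  PC3: 22/115 = 0.1913

Step 3 — cumulative fraction after k components = (λ_1 + ... + λ_k) / Σ λ:
  k = 1: 51/115 = 0.4435
  k = 2: (51 + 42)/115 = 93/115 = 0.8087
  k = 3: (51 + 42 + 22)/115 = 115/115 = 1

Summary (fraction, with percent):

explained: PC1 0.4435 (44.35%), PC2 0.3652 (36.52%), PC3 0.1913 (19.13%);  cumulative: 0.4435, 0.8087, 1


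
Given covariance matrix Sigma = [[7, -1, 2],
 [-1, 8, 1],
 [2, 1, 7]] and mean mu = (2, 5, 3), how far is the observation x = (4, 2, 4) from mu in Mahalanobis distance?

Step 1 — centre the observation: (x - mu) = (2, -3, 1).

Step 2 — invert Sigma (cofactor / det for 3×3, or solve directly):
  Sigma^{-1} = [[0.1608, 0.0263, -0.0497],
 [0.0263, 0.1316, -0.0263],
 [-0.0497, -0.0263, 0.1608]].

Step 3 — form the quadratic (x - mu)^T · Sigma^{-1} · (x - mu):
  Sigma^{-1} · (x - mu) = (0.193, -0.3684, 0.1404).
  (x - mu)^T · [Sigma^{-1} · (x - mu)] = (2)·(0.193) + (-3)·(-0.3684) + (1)·(0.1404) = 1.6316.

Step 4 — take square root: d = √(1.6316) ≈ 1.2773.

d(x, mu) = √(1.6316) ≈ 1.2773


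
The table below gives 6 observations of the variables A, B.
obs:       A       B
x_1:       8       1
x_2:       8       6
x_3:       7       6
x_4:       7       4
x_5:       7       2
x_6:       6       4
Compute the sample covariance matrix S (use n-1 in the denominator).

Step 1 — column means:
  mean(A) = (8 + 8 + 7 + 7 + 7 + 6) / 6 = 43/6 = 7.1667
  mean(B) = (1 + 6 + 6 + 4 + 2 + 4) / 6 = 23/6 = 3.8333

Step 2 — sample covariance S[i,j] = (1/(n-1)) · Σ_k (x_{k,i} - mean_i) · (x_{k,j} - mean_j), with n-1 = 5.
  S[A,A] = ((0.8333)·(0.8333) + (0.8333)·(0.8333) + (-0.1667)·(-0.1667) + (-0.1667)·(-0.1667) + (-0.1667)·(-0.1667) + (-1.1667)·(-1.1667)) / 5 = 2.8333/5 = 0.5667
  S[A,B] = ((0.8333)·(-2.8333) + (0.8333)·(2.1667) + (-0.1667)·(2.1667) + (-0.1667)·(0.1667) + (-0.1667)·(-1.8333) + (-1.1667)·(0.1667)) / 5 = -0.8333/5 = -0.1667
  S[B,B] = ((-2.8333)·(-2.8333) + (2.1667)·(2.1667) + (2.1667)·(2.1667) + (0.1667)·(0.1667) + (-1.8333)·(-1.8333) + (0.1667)·(0.1667)) / 5 = 20.8333/5 = 4.1667

S is symmetric (S[j,i] = S[i,j]). Assembling:

S = [[0.5667, -0.1667],
 [-0.1667, 4.1667]]


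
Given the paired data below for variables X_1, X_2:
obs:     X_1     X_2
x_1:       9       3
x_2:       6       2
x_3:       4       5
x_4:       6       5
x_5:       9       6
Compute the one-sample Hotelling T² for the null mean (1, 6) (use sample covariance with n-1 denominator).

Step 1 — sample mean vector:
  mean(X_1) = (9 + 6 + 4 + 6 + 9) / 5 = 34/5 = 6.8
  mean(X_2) = (3 + 2 + 5 + 5 + 6) / 5 = 21/5 = 4.2
  x̄ = (6.8, 4.2),  deviation x̄ - mu_0 = (6.8, 4.2) - (1, 6) = (5.8, -1.8).

Step 2 — sample covariance matrix, S[i,j] = (1/(n-1)) · Σ_k (x_{k,i} - mean_i) · (x_{k,j} - mean_j), divisor n-1 = 4:
  S[X_1,X_1] = ((2.2)·(2.2) + (-0.8)·(-0.8) + (-2.8)·(-2.8) + (-0.8)·(-0.8) + (2.2)·(2.2)) / 4 = 18.8/4 = 4.7
  S[X_1,X_2] = ((2.2)·(-1.2) + (-0.8)·(-2.2) + (-2.8)·(0.8) + (-0.8)·(0.8) + (2.2)·(1.8)) / 4 = 0.2/4 = 0.05
  S[X_2,X_2] = ((-1.2)·(-1.2) + (-2.2)·(-2.2) + (0.8)·(0.8) + (0.8)·(0.8) + (1.8)·(1.8)) / 4 = 10.8/4 = 2.7
  S = [[4.7, 0.05],
 [0.05, 2.7]].

Step 3 — invert S. det(S) = 4.7·2.7 - (0.05)² = 12.6875.
  S^{-1} = (1/det) · [[d, -b], [-b, a]] = [[0.2128, -0.0039],
 [-0.0039, 0.3704]].

Step 4 — quadratic form (x̄ - mu_0)^T · S^{-1} · (x̄ - mu_0):
  S^{-1} · (x̄ - mu_0) = (1.2414, -0.6897),
  (x̄ - mu_0)^T · [...] = (5.8)·(1.2414) + (-1.8)·(-0.6897) = 8.4414.

Step 5 — scale by n: T² = 5 · 8.4414 = 42.2069.

T² ≈ 42.2069


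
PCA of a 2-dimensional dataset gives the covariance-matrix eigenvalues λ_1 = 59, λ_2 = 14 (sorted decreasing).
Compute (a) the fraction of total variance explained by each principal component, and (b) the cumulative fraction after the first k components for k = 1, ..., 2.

Step 1 — total variance = trace(Sigma) = Σ λ_i = 59 + 14 = 73.

Step 2 — fraction explained by component i = λ_i / Σ λ:
  PC1: 59/73 = 0.8082
  PC2: 14/73 = 0.1918

Step 3 — cumulative fraction after k components = (λ_1 + ... + λ_k) / Σ λ:
  k = 1: 59/73 = 0.8082
  k = 2: (59 + 14)/73 = 73/73 = 1

Summary (fraction, with percent):

explained: PC1 0.8082 (80.82%), PC2 0.1918 (19.18%);  cumulative: 0.8082, 1


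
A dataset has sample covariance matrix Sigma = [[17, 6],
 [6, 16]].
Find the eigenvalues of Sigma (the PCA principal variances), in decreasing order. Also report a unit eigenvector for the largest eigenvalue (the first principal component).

Step 1 — characteristic polynomial of 2×2 Sigma:
  det(Sigma - λI) = λ² - trace · λ + det = 0.
  trace = 17 + 16 = 33, det = 17·16 - (6)² = 236.
Step 2 — discriminant:
  Δ = trace² - 4·det = 1089 - 944 = 145.
Step 3 — eigenvalues:
  λ = (trace ± √Δ)/2 = (33 ± 12.0416)/2,
  λ_1 = 22.5208,  λ_2 = 10.4792.

Step 4 — unit eigenvector for λ_1: solve (Sigma - λ_1 I)v = 0. First row:
  (17 - 22.5208)·v_x + (6)·v_y = 0, i.e. (-5.5208)·v_x + (6)·v_y = 0,
  so v ∝ (b, λ_1 - a) = (6, 5.5208) = u.
  ||u|| = √((6)² + (5.5208)²) = √(66.4792) ≈ 8.1535,
  v_1 = u/||u|| ≈ (0.7359, 0.6771) (||v_1|| = 1).

λ_1 = 22.5208,  λ_2 = 10.4792;  v_1 ≈ (0.7359, 0.6771)


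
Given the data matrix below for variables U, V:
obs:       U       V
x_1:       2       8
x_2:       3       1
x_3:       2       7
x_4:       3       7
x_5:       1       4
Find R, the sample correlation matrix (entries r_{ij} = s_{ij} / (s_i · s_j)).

Step 1 — column means:
  mean(U) = (2 + 3 + 2 + 3 + 1) / 5 = 11/5 = 2.2
  mean(V) = (8 + 1 + 7 + 7 + 4) / 5 = 27/5 = 5.4

Step 2 — sample variances and covariances s[i,j] = (1/(n-1)) · Σ_k (x_{k,i} - mean_i) · (x_{k,j} - mean_j), with n-1 = 4:
  s[U,U] = ((-0.2)·(-0.2) + (0.8)·(0.8) + (-0.2)·(-0.2) + (0.8)·(0.8) + (-1.2)·(-1.2)) / 4 = 2.8/4 = 0.7
  s[U,V] = ((-0.2)·(2.6) + (0.8)·(-4.4) + (-0.2)·(1.6) + (0.8)·(1.6) + (-1.2)·(-1.4)) / 4 = -1.4/4 = -0.35
  s[V,V] = ((2.6)·(2.6) + (-4.4)·(-4.4) + (1.6)·(1.6) + (1.6)·(1.6) + (-1.4)·(-1.4)) / 4 = 33.2/4 = 8.3
  Sample standard deviations s_i = √(s[i,i]):
  s(U) = √(0.7) = 0.8367
  s(V) = √(8.3) = 2.881

Step 3 — r_{ij} = s_{ij} / (s_i · s_j):
  r[U,U] = 1 (diagonal).
  r[U,V] = -0.35 / (0.8367 · 2.881) = -0.35 / 2.4104 = -0.1452
  r[V,V] = 1 (diagonal).

R is symmetric with unit diagonal. Assembling:

R = [[1, -0.1452],
 [-0.1452, 1]]


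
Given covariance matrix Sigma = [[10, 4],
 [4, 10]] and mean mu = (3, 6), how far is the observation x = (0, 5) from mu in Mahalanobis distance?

Step 1 — centre the observation: (x - mu) = (-3, -1).

Step 2 — invert Sigma. det(Sigma) = 10·10 - (4)² = 84.
  Sigma^{-1} = (1/det) · [[d, -b], [-b, a]] = [[0.119, -0.0476],
 [-0.0476, 0.119]].

Step 3 — form the quadratic (x - mu)^T · Sigma^{-1} · (x - mu):
  Sigma^{-1} · (x - mu) = (-0.3095, 0.0238).
  (x - mu)^T · [Sigma^{-1} · (x - mu)] = (-3)·(-0.3095) + (-1)·(0.0238) = 0.9048.

Step 4 — take square root: d = √(0.9048) ≈ 0.9512.

d(x, mu) = √(0.9048) ≈ 0.9512


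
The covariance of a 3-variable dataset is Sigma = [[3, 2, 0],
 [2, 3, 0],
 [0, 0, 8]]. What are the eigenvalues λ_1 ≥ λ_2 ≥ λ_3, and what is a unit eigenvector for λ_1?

Step 1 — characteristic polynomial p(λ) = det(λI - Sigma) = λ³ - tr·λ² + c_1·λ - det, where tr = trace, c_1 = sum of the principal 2×2 minors, det = det(Sigma):
  tr = 3 + 3 + 8 = 14,
  c_1 = (3·3 - (2)²) + (3·8 - (0)²) + (3·8 - (0)²) = 5 + 24 + 24 = 53,
  det = 3·(3·8 - (0)²) - (2)·((2)·8 - (0)·(0)) + (0)·((2)·(0) - 3·(0)) = 3·(24) - (2)·(16) + (0)·(0) = 40.
  So p(λ) = λ³ - 14λ² + 53λ - 40.
Step 2 — look for an integer root (rational root theorem: any rational root is an integer divisor of 40). Testing λ = 1:
  p(1) = 1 - 14 + 53 - 40 = 0  ✓
  Dividing out (λ - 1): p(λ) = (λ - 1)(λ² - 13λ + 40).
Step 3 — remaining eigenvalues from the quadratic λ² - 13λ + 40 = 0:
  Δ = 13² - 4·40 = 169 - 160 = 9,  λ = (13 ± √9)/2 = (13 ± 3)/2 = 8 or 5.
  Sorted: λ_1 = 8,  λ_2 = 5,  λ_3 = 1  (check: sum = 14 = tr ✓).

Step 4 — unit eigenvector for λ_1 = 8: v spans the null space of (Sigma - λ_1 I), whose rows are
  r_1 = (-5, 2, 0),  r_2 = (2, -5, 0),  r_3 = (0, 0, 0).
  v is orthogonal to every row, so take v ∝ r_1 × r_2 = ((2)·(0) - (0)·(-5), (0)·(2) - (-5)·(0), (-5)·(-5) - (2)·(2)) = (0, 0, 21).
  Rescale (divide by 21): u = (0, 0, 1).
  ||u|| = √((0)² + (0)² + (1)²) = √(1) = 1,  v_1 = u/||u|| ≈ (0, 0, 1) (||v_1|| = 1).

λ_1 = 8,  λ_2 = 5,  λ_3 = 1;  v_1 ≈ (0, 0, 1)


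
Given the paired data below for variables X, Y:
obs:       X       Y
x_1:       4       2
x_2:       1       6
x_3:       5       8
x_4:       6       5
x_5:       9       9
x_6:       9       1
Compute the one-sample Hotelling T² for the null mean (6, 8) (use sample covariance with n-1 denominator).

Step 1 — sample mean vector:
  mean(X) = (4 + 1 + 5 + 6 + 9 + 9) / 6 = 34/6 = 5.6667
  mean(Y) = (2 + 6 + 8 + 5 + 9 + 1) / 6 = 31/6 = 5.1667
  x̄ = (5.6667, 5.1667),  deviation x̄ - mu_0 = (5.6667, 5.1667) - (6, 8) = (-0.3333, -2.8333).

Step 2 — sample covariance matrix, S[i,j] = (1/(n-1)) · Σ_k (x_{k,i} - mean_i) · (x_{k,j} - mean_j), divisor n-1 = 5:
  S[X,X] = ((-1.6667)·(-1.6667) + (-4.6667)·(-4.6667) + (-0.6667)·(-0.6667) + (0.3333)·(0.3333) + (3.3333)·(3.3333) + (3.3333)·(3.3333)) / 5 = 47.3333/5 = 9.4667
  S[X,Y] = ((-1.6667)·(-3.1667) + (-4.6667)·(0.8333) + (-0.6667)·(2.8333) + (0.3333)·(-0.1667) + (3.3333)·(3.8333) + (3.3333)·(-4.1667)) / 5 = -1.6667/5 = -0.3333
  S[Y,Y] = ((-3.1667)·(-3.1667) + (0.8333)·(0.8333) + (2.8333)·(2.8333) + (-0.1667)·(-0.1667) + (3.8333)·(3.8333) + (-4.1667)·(-4.1667)) / 5 = 50.8333/5 = 10.1667
  S = [[9.4667, -0.3333],
 [-0.3333, 10.1667]].

Step 3 — invert S. det(S) = 9.4667·10.1667 - (-0.3333)² = 96.1333.
  S^{-1} = (1/det) · [[d, -b], [-b, a]] = [[0.1058, 0.0035],
 [0.0035, 0.0985]].

Step 4 — quadratic form (x̄ - mu_0)^T · S^{-1} · (x̄ - mu_0):
  S^{-1} · (x̄ - mu_0) = (-0.0451, -0.2802),
  (x̄ - mu_0)^T · [...] = (-0.3333)·(-0.0451) + (-2.8333)·(-0.2802) = 0.8088.

Step 5 — scale by n: T² = 6 · 0.8088 = 4.853.

T² ≈ 4.853


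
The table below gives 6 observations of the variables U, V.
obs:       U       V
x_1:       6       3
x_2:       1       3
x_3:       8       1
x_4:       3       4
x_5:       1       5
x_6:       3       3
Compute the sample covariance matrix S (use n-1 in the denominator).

Step 1 — column means:
  mean(U) = (6 + 1 + 8 + 3 + 1 + 3) / 6 = 22/6 = 3.6667
  mean(V) = (3 + 3 + 1 + 4 + 5 + 3) / 6 = 19/6 = 3.1667

Step 2 — sample covariance S[i,j] = (1/(n-1)) · Σ_k (x_{k,i} - mean_i) · (x_{k,j} - mean_j), with n-1 = 5.
  S[U,U] = ((2.3333)·(2.3333) + (-2.6667)·(-2.6667) + (4.3333)·(4.3333) + (-0.6667)·(-0.6667) + (-2.6667)·(-2.6667) + (-0.6667)·(-0.6667)) / 5 = 39.3333/5 = 7.8667
  S[U,V] = ((2.3333)·(-0.1667) + (-2.6667)·(-0.1667) + (4.3333)·(-2.1667) + (-0.6667)·(0.8333) + (-2.6667)·(1.8333) + (-0.6667)·(-0.1667)) / 5 = -14.6667/5 = -2.9333
  S[V,V] = ((-0.1667)·(-0.1667) + (-0.1667)·(-0.1667) + (-2.1667)·(-2.1667) + (0.8333)·(0.8333) + (1.8333)·(1.8333) + (-0.1667)·(-0.1667)) / 5 = 8.8333/5 = 1.7667

S is symmetric (S[j,i] = S[i,j]). Assembling:

S = [[7.8667, -2.9333],
 [-2.9333, 1.7667]]


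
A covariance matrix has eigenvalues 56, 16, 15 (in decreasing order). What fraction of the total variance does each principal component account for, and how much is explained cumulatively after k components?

Step 1 — total variance = trace(Sigma) = Σ λ_i = 56 + 16 + 15 = 87.

Step 2 — fraction explained by component i = λ_i / Σ λ:
  PC1: 56/87 = 0.6437
  PC2: 16/87 = 0.1839
  PC3: 15/87 = 0.1724

Step 3 — cumulative fraction after k components = (λ_1 + ... + λ_k) / Σ λ:
  k = 1: 56/87 = 0.6437
  k = 2: (56 + 16)/87 = 72/87 = 0.8276
  k = 3: (56 + 16 + 15)/87 = 87/87 = 1

Summary (fraction, with percent):

explained: PC1 0.6437 (64.37%), PC2 0.1839 (18.39%), PC3 0.1724 (17.24%);  cumulative: 0.6437, 0.8276, 1


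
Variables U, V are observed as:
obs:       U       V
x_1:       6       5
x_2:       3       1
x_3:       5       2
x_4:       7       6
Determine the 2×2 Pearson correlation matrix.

Step 1 — column means:
  mean(U) = (6 + 3 + 5 + 7) / 4 = 21/4 = 5.25
  mean(V) = (5 + 1 + 2 + 6) / 4 = 14/4 = 3.5

Step 2 — sample variances and covariances s[i,j] = (1/(n-1)) · Σ_k (x_{k,i} - mean_i) · (x_{k,j} - mean_j), with n-1 = 3:
  s[U,U] = ((0.75)·(0.75) + (-2.25)·(-2.25) + (-0.25)·(-0.25) + (1.75)·(1.75)) / 3 = 8.75/3 = 2.9167
  s[U,V] = ((0.75)·(1.5) + (-2.25)·(-2.5) + (-0.25)·(-1.5) + (1.75)·(2.5)) / 3 = 11.5/3 = 3.8333
  s[V,V] = ((1.5)·(1.5) + (-2.5)·(-2.5) + (-1.5)·(-1.5) + (2.5)·(2.5)) / 3 = 17/3 = 5.6667
  Sample standard deviations s_i = √(s[i,i]):
  s(U) = √(2.9167) = 1.7078
  s(V) = √(5.6667) = 2.3805

Step 3 — r_{ij} = s_{ij} / (s_i · s_j):
  r[U,U] = 1 (diagonal).
  r[U,V] = 3.8333 / (1.7078 · 2.3805) = 3.8333 / 4.0654 = 0.9429
  r[V,V] = 1 (diagonal).

R is symmetric with unit diagonal. Assembling:

R = [[1, 0.9429],
 [0.9429, 1]]


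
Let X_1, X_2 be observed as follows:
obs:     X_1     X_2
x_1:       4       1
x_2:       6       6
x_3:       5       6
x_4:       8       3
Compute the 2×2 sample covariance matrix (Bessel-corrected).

Step 1 — column means:
  mean(X_1) = (4 + 6 + 5 + 8) / 4 = 23/4 = 5.75
  mean(X_2) = (1 + 6 + 6 + 3) / 4 = 16/4 = 4

Step 2 — sample covariance S[i,j] = (1/(n-1)) · Σ_k (x_{k,i} - mean_i) · (x_{k,j} - mean_j), with n-1 = 3.
  S[X_1,X_1] = ((-1.75)·(-1.75) + (0.25)·(0.25) + (-0.75)·(-0.75) + (2.25)·(2.25)) / 3 = 8.75/3 = 2.9167
  S[X_1,X_2] = ((-1.75)·(-3) + (0.25)·(2) + (-0.75)·(2) + (2.25)·(-1)) / 3 = 2/3 = 0.6667
  S[X_2,X_2] = ((-3)·(-3) + (2)·(2) + (2)·(2) + (-1)·(-1)) / 3 = 18/3 = 6

S is symmetric (S[j,i] = S[i,j]). Assembling:

S = [[2.9167, 0.6667],
 [0.6667, 6]]


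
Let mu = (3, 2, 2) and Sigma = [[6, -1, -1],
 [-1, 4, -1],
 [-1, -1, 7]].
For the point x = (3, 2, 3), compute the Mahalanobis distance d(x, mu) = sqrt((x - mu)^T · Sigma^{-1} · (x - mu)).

Step 1 — centre the observation: (x - mu) = (0, 0, 1).

Step 2 — invert Sigma (cofactor / det for 3×3, or solve directly):
  Sigma^{-1} = [[0.1812, 0.0537, 0.0336],
 [0.0537, 0.2752, 0.047],
 [0.0336, 0.047, 0.1544]].

Step 3 — form the quadratic (x - mu)^T · Sigma^{-1} · (x - mu):
  Sigma^{-1} · (x - mu) = (0.0336, 0.047, 0.1544).
  (x - mu)^T · [Sigma^{-1} · (x - mu)] = (0)·(0.0336) + (0)·(0.047) + (1)·(0.1544) = 0.1544.

Step 4 — take square root: d = √(0.1544) ≈ 0.3929.

d(x, mu) = √(0.1544) ≈ 0.3929


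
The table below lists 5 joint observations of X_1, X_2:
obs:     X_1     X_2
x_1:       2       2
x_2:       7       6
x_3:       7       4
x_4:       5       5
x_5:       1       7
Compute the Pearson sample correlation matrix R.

Step 1 — column means:
  mean(X_1) = (2 + 7 + 7 + 5 + 1) / 5 = 22/5 = 4.4
  mean(X_2) = (2 + 6 + 4 + 5 + 7) / 5 = 24/5 = 4.8

Step 2 — sample variances and covariances s[i,j] = (1/(n-1)) · Σ_k (x_{k,i} - mean_i) · (x_{k,j} - mean_j), with n-1 = 4:
  s[X_1,X_1] = ((-2.4)·(-2.4) + (2.6)·(2.6) + (2.6)·(2.6) + (0.6)·(0.6) + (-3.4)·(-3.4)) / 4 = 31.2/4 = 7.8
  s[X_1,X_2] = ((-2.4)·(-2.8) + (2.6)·(1.2) + (2.6)·(-0.8) + (0.6)·(0.2) + (-3.4)·(2.2)) / 4 = 0.4/4 = 0.1
  s[X_2,X_2] = ((-2.8)·(-2.8) + (1.2)·(1.2) + (-0.8)·(-0.8) + (0.2)·(0.2) + (2.2)·(2.2)) / 4 = 14.8/4 = 3.7
  Sample standard deviations s_i = √(s[i,i]):
  s(X_1) = √(7.8) = 2.7928
  s(X_2) = √(3.7) = 1.9235

Step 3 — r_{ij} = s_{ij} / (s_i · s_j):
  r[X_1,X_1] = 1 (diagonal).
  r[X_1,X_2] = 0.1 / (2.7928 · 1.9235) = 0.1 / 5.3722 = 0.0186
  r[X_2,X_2] = 1 (diagonal).

R is symmetric with unit diagonal. Assembling:

R = [[1, 0.0186],
 [0.0186, 1]]


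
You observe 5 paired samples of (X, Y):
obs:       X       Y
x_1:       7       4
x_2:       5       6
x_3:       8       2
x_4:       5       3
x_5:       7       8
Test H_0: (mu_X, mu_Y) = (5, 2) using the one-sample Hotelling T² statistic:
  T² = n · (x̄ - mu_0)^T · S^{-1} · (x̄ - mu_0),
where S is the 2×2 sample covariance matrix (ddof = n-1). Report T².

Step 1 — sample mean vector:
  mean(X) = (7 + 5 + 8 + 5 + 7) / 5 = 32/5 = 6.4
  mean(Y) = (4 + 6 + 2 + 3 + 8) / 5 = 23/5 = 4.6
  x̄ = (6.4, 4.6),  deviation x̄ - mu_0 = (6.4, 4.6) - (5, 2) = (1.4, 2.6).

Step 2 — sample covariance matrix, S[i,j] = (1/(n-1)) · Σ_k (x_{k,i} - mean_i) · (x_{k,j} - mean_j), divisor n-1 = 4:
  S[X,X] = ((0.6)·(0.6) + (-1.4)·(-1.4) + (1.6)·(1.6) + (-1.4)·(-1.4) + (0.6)·(0.6)) / 4 = 7.2/4 = 1.8
  S[X,Y] = ((0.6)·(-0.6) + (-1.4)·(1.4) + (1.6)·(-2.6) + (-1.4)·(-1.6) + (0.6)·(3.4)) / 4 = -2.2/4 = -0.55
  S[Y,Y] = ((-0.6)·(-0.6) + (1.4)·(1.4) + (-2.6)·(-2.6) + (-1.6)·(-1.6) + (3.4)·(3.4)) / 4 = 23.2/4 = 5.8
  S = [[1.8, -0.55],
 [-0.55, 5.8]].

Step 3 — invert S. det(S) = 1.8·5.8 - (-0.55)² = 10.1375.
  S^{-1} = (1/det) · [[d, -b], [-b, a]] = [[0.5721, 0.0543],
 [0.0543, 0.1776]].

Step 4 — quadratic form (x̄ - mu_0)^T · S^{-1} · (x̄ - mu_0):
  S^{-1} · (x̄ - mu_0) = (0.942, 0.5376),
  (x̄ - mu_0)^T · [...] = (1.4)·(0.942) + (2.6)·(0.5376) = 2.7166.

Step 5 — scale by n: T² = 5 · 2.7166 = 13.5832.

T² ≈ 13.5832


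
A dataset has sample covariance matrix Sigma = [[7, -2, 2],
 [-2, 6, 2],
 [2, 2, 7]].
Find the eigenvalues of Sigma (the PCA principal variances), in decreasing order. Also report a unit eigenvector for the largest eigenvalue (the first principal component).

Step 1 — characteristic polynomial p(λ) = det(λI - Sigma) = λ³ - tr·λ² + c_1·λ - det, where tr = trace, c_1 = sum of the principal 2×2 minors, det = det(Sigma):
  tr = 7 + 6 + 7 = 20,
  c_1 = (7·6 - (-2)²) + (7·7 - (2)²) + (6·7 - (2)²) = 38 + 45 + 38 = 121,
  det = 7·(6·7 - (2)²) - (-2)·((-2)·7 - (2)·(2)) + (2)·((-2)·(2) - 6·(2)) = 7·(38) - (-2)·(-18) + (2)·(-16) = 198.
  So p(λ) = λ³ - 20λ² + 121λ - 198.
Step 2 — look for an integer root (rational root theorem: any rational root is an integer divisor of 198). Testing λ = 9:
  p(9) = 729 - 1620 + 1089 - 198 = 0  ✓
  Dividing out (λ - 9): p(λ) = (λ - 9)(λ² - 11λ + 22).
Step 3 — remaining eigenvalues from the quadratic λ² - 11λ + 22 = 0:
  Δ = 11² - 4·22 = 121 - 88 = 33,  λ = (11 ± √33)/2 = (11 ± 5.7446)/2 ≈ 8.3723 or 2.6277.
  Sorted: λ_1 = 9,  λ_2 = 8.3723,  λ_3 = 2.6277  (check: sum = 20 = tr ✓).

Step 4 — unit eigenvector for λ_1 = 9: v spans the null space of (Sigma - λ_1 I), whose rows are
  r_1 = (-2, -2, 2),  r_2 = (-2, -3, 2),  r_3 = (2, 2, -2).
  v is orthogonal to every row, so take v ∝ r_1 × r_2 = ((-2)·(2) - (2)·(-3), (2)·(-2) - (-2)·(2), (-2)·(-3) - (-2)·(-2)) = (2, 0, 2).
  Rescale (divide by 2): u = (1, 0, 1).
  ||u|| = √((1)² + (0)² + (1)²) = √(2) ≈ 1.4142,  v_1 = u/||u|| ≈ (0.7071, 0, 0.7071) (||v_1|| = 1).

λ_1 = 9,  λ_2 = 8.3723,  λ_3 = 2.6277;  v_1 ≈ (0.7071, 0, 0.7071)


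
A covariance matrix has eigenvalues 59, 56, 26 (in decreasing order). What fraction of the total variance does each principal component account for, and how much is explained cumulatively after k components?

Step 1 — total variance = trace(Sigma) = Σ λ_i = 59 + 56 + 26 = 141.

Step 2 — fraction explained by component i = λ_i / Σ λ:
  PC1: 59/141 = 0.4184
  PC2: 56/141 = 0.3972
  PC3: 26/141 = 0.1844

Step 3 — cumulative fraction after k components = (λ_1 + ... + λ_k) / Σ λ:
  k = 1: 59/141 = 0.4184
  k = 2: (59 + 56)/141 = 115/141 = 0.8156
  k = 3: (59 + 56 + 26)/141 = 141/141 = 1

Summary (fraction, with percent):

explained: PC1 0.4184 (41.84%), PC2 0.3972 (39.72%), PC3 0.1844 (18.44%);  cumulative: 0.4184, 0.8156, 1


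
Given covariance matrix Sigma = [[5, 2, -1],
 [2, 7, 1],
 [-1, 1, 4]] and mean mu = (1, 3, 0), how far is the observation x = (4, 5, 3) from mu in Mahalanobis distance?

Step 1 — centre the observation: (x - mu) = (3, 2, 3).

Step 2 — invert Sigma (cofactor / det for 3×3, or solve directly):
  Sigma^{-1} = [[0.25, -0.0833, 0.0833],
 [-0.0833, 0.1759, -0.0648],
 [0.0833, -0.0648, 0.287]].

Step 3 — form the quadratic (x - mu)^T · Sigma^{-1} · (x - mu):
  Sigma^{-1} · (x - mu) = (0.8333, -0.0926, 0.9815).
  (x - mu)^T · [Sigma^{-1} · (x - mu)] = (3)·(0.8333) + (2)·(-0.0926) + (3)·(0.9815) = 5.2593.

Step 4 — take square root: d = √(5.2593) ≈ 2.2933.

d(x, mu) = √(5.2593) ≈ 2.2933


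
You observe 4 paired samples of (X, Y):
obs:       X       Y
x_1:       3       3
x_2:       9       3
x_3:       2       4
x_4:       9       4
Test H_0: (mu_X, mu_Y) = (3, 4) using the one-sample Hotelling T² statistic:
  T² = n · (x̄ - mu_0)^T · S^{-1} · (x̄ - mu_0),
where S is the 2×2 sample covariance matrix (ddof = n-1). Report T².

Step 1 — sample mean vector:
  mean(X) = (3 + 9 + 2 + 9) / 4 = 23/4 = 5.75
  mean(Y) = (3 + 3 + 4 + 4) / 4 = 14/4 = 3.5
  x̄ = (5.75, 3.5),  deviation x̄ - mu_0 = (5.75, 3.5) - (3, 4) = (2.75, -0.5).

Step 2 — sample covariance matrix, S[i,j] = (1/(n-1)) · Σ_k (x_{k,i} - mean_i) · (x_{k,j} - mean_j), divisor n-1 = 3:
  S[X,X] = ((-2.75)·(-2.75) + (3.25)·(3.25) + (-3.75)·(-3.75) + (3.25)·(3.25)) / 3 = 42.75/3 = 14.25
  S[X,Y] = ((-2.75)·(-0.5) + (3.25)·(-0.5) + (-3.75)·(0.5) + (3.25)·(0.5)) / 3 = -0.5/3 = -0.1667
  S[Y,Y] = ((-0.5)·(-0.5) + (-0.5)·(-0.5) + (0.5)·(0.5) + (0.5)·(0.5)) / 3 = 1/3 = 0.3333
  S = [[14.25, -0.1667],
 [-0.1667, 0.3333]].

Step 3 — invert S. det(S) = 14.25·0.3333 - (-0.1667)² = 4.7222.
  S^{-1} = (1/det) · [[d, -b], [-b, a]] = [[0.0706, 0.0353],
 [0.0353, 3.0176]].

Step 4 — quadratic form (x̄ - mu_0)^T · S^{-1} · (x̄ - mu_0):
  S^{-1} · (x̄ - mu_0) = (0.1765, -1.4118),
  (x̄ - mu_0)^T · [...] = (2.75)·(0.1765) + (-0.5)·(-1.4118) = 1.1912.

Step 5 — scale by n: T² = 4 · 1.1912 = 4.7647.

T² ≈ 4.7647


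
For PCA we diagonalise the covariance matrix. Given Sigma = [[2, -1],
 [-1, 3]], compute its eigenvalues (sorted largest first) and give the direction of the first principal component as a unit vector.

Step 1 — characteristic polynomial of 2×2 Sigma:
  det(Sigma - λI) = λ² - trace · λ + det = 0.
  trace = 2 + 3 = 5, det = 2·3 - (-1)² = 5.
Step 2 — discriminant:
  Δ = trace² - 4·det = 25 - 20 = 5.
Step 3 — eigenvalues:
  λ = (trace ± √Δ)/2 = (5 ± 2.2361)/2,
  λ_1 = 3.618,  λ_2 = 1.382.

Step 4 — unit eigenvector for λ_1: solve (Sigma - λ_1 I)v = 0. First row:
  (2 - 3.618)·v_x + (-1)·v_y = 0, i.e. (-1.618)·v_x + (-1)·v_y = 0,
  so v ∝ (b, λ_1 - a) = (-1, 1.618); multiply by -1 so the first entry is positive: u = (1, -1.618).
  ||u|| = √((1)² + (-1.618)²) = √(3.618) ≈ 1.9021,
  v_1 = u/||u|| ≈ (0.5257, -0.8507) (||v_1|| = 1).

λ_1 = 3.618,  λ_2 = 1.382;  v_1 ≈ (0.5257, -0.8507)


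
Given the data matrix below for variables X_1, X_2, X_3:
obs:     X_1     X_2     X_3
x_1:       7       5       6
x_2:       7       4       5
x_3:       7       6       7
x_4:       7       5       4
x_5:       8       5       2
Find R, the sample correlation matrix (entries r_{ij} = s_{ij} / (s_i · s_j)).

Step 1 — column means:
  mean(X_1) = (7 + 7 + 7 + 7 + 8) / 5 = 36/5 = 7.2
  mean(X_2) = (5 + 4 + 6 + 5 + 5) / 5 = 25/5 = 5
  mean(X_3) = (6 + 5 + 7 + 4 + 2) / 5 = 24/5 = 4.8

Step 2 — sample variances and covariances s[i,j] = (1/(n-1)) · Σ_k (x_{k,i} - mean_i) · (x_{k,j} - mean_j), with n-1 = 4:
  s[X_1,X_1] = ((-0.2)·(-0.2) + (-0.2)·(-0.2) + (-0.2)·(-0.2) + (-0.2)·(-0.2) + (0.8)·(0.8)) / 4 = 0.8/4 = 0.2
  s[X_1,X_2] = ((-0.2)·(0) + (-0.2)·(-1) + (-0.2)·(1) + (-0.2)·(0) + (0.8)·(0)) / 4 = 0/4 = 0
  s[X_1,X_3] = ((-0.2)·(1.2) + (-0.2)·(0.2) + (-0.2)·(2.2) + (-0.2)·(-0.8) + (0.8)·(-2.8)) / 4 = -2.8/4 = -0.7
  s[X_2,X_2] = ((0)·(0) + (-1)·(-1) + (1)·(1) + (0)·(0) + (0)·(0)) / 4 = 2/4 = 0.5
  s[X_2,X_3] = ((0)·(1.2) + (-1)·(0.2) + (1)·(2.2) + (0)·(-0.8) + (0)·(-2.8)) / 4 = 2/4 = 0.5
  s[X_3,X_3] = ((1.2)·(1.2) + (0.2)·(0.2) + (2.2)·(2.2) + (-0.8)·(-0.8) + (-2.8)·(-2.8)) / 4 = 14.8/4 = 3.7
  Sample standard deviations s_i = √(s[i,i]):
  s(X_1) = √(0.2) = 0.4472
  s(X_2) = √(0.5) = 0.7071
  s(X_3) = √(3.7) = 1.9235

Step 3 — r_{ij} = s_{ij} / (s_i · s_j):
  r[X_1,X_1] = 1 (diagonal).
  r[X_1,X_2] = 0 / (0.4472 · 0.7071) = 0 / 0.3162 = 0
  r[X_1,X_3] = -0.7 / (0.4472 · 1.9235) = -0.7 / 0.8602 = -0.8137
  r[X_2,X_2] = 1 (diagonal).
  r[X_2,X_3] = 0.5 / (0.7071 · 1.9235) = 0.5 / 1.3601 = 0.3676
  r[X_3,X_3] = 1 (diagonal).

R is symmetric with unit diagonal. Assembling:

R = [[1, 0, -0.8137],
 [0, 1, 0.3676],
 [-0.8137, 0.3676, 1]]


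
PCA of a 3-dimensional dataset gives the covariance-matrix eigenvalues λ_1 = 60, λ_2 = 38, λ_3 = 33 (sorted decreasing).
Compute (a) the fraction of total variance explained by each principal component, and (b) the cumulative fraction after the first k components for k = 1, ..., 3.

Step 1 — total variance = trace(Sigma) = Σ λ_i = 60 + 38 + 33 = 131.

Step 2 — fraction explained by component i = λ_i / Σ λ:
  PC1: 60/131 = 0.458
  PC2: 38/131 = 0.2901
  PC3: 33/131 = 0.2519

Step 3 — cumulative fraction after k components = (λ_1 + ... + λ_k) / Σ λ:
  k = 1: 60/131 = 0.458
  k = 2: (60 + 38)/131 = 98/131 = 0.7481
  k = 3: (60 + 38 + 33)/131 = 131/131 = 1

Summary (fraction, with percent):

explained: PC1 0.458 (45.8%), PC2 0.2901 (29.01%), PC3 0.2519 (25.19%);  cumulative: 0.458, 0.7481, 1


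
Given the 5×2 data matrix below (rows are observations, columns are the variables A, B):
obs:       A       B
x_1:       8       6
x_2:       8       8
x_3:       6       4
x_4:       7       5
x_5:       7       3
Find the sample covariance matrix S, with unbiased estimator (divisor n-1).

Step 1 — column means:
  mean(A) = (8 + 8 + 6 + 7 + 7) / 5 = 36/5 = 7.2
  mean(B) = (6 + 8 + 4 + 5 + 3) / 5 = 26/5 = 5.2

Step 2 — sample covariance S[i,j] = (1/(n-1)) · Σ_k (x_{k,i} - mean_i) · (x_{k,j} - mean_j), with n-1 = 4.
  S[A,A] = ((0.8)·(0.8) + (0.8)·(0.8) + (-1.2)·(-1.2) + (-0.2)·(-0.2) + (-0.2)·(-0.2)) / 4 = 2.8/4 = 0.7
  S[A,B] = ((0.8)·(0.8) + (0.8)·(2.8) + (-1.2)·(-1.2) + (-0.2)·(-0.2) + (-0.2)·(-2.2)) / 4 = 4.8/4 = 1.2
  S[B,B] = ((0.8)·(0.8) + (2.8)·(2.8) + (-1.2)·(-1.2) + (-0.2)·(-0.2) + (-2.2)·(-2.2)) / 4 = 14.8/4 = 3.7

S is symmetric (S[j,i] = S[i,j]). Assembling:

S = [[0.7, 1.2],
 [1.2, 3.7]]


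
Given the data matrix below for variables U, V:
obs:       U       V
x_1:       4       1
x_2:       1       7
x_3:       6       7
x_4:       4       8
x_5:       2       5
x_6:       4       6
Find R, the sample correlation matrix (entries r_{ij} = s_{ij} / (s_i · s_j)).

Step 1 — column means:
  mean(U) = (4 + 1 + 6 + 4 + 2 + 4) / 6 = 21/6 = 3.5
  mean(V) = (1 + 7 + 7 + 8 + 5 + 6) / 6 = 34/6 = 5.6667

Step 2 — sample variances and covariances s[i,j] = (1/(n-1)) · Σ_k (x_{k,i} - mean_i) · (x_{k,j} - mean_j), with n-1 = 5:
  s[U,U] = ((0.5)·(0.5) + (-2.5)·(-2.5) + (2.5)·(2.5) + (0.5)·(0.5) + (-1.5)·(-1.5) + (0.5)·(0.5)) / 5 = 15.5/5 = 3.1
  s[U,V] = ((0.5)·(-4.6667) + (-2.5)·(1.3333) + (2.5)·(1.3333) + (0.5)·(2.3333) + (-1.5)·(-0.6667) + (0.5)·(0.3333)) / 5 = 0/5 = 0
  s[V,V] = ((-4.6667)·(-4.6667) + (1.3333)·(1.3333) + (1.3333)·(1.3333) + (2.3333)·(2.3333) + (-0.6667)·(-0.6667) + (0.3333)·(0.3333)) / 5 = 31.3333/5 = 6.2667
  Sample standard deviations s_i = √(s[i,i]):
  s(U) = √(3.1) = 1.7607
  s(V) = √(6.2667) = 2.5033

Step 3 — r_{ij} = s_{ij} / (s_i · s_j):
  r[U,U] = 1 (diagonal).
  r[U,V] = 0 / (1.7607 · 2.5033) = 0 / 4.4076 = 0
  r[V,V] = 1 (diagonal).

R is symmetric with unit diagonal. Assembling:

R = [[1, 0],
 [0, 1]]
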